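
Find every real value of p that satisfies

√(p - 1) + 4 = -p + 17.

Isolate the radical: √(p - 1) = -p + 13.
Square both sides: p - 1 = (-p + 13)².
Expand and rearrange: p² - 27p + 170 = 0.
Solving gives p = 17 or p = 10.
Check each candidate in the original equation:
  p = 17: √(16) = 4, while -p + 13 = -4 — extraneous.
  p = 10: √(9) = 3, while -p + 13 = 3 — valid.

p = 10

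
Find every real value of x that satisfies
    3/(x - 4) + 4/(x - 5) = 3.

x = 4.3333 or x = 7

Multiply both sides by (x - 4)(x - 5):
3(x - 5) + 4(x - 4) = 3(x - 4)(x - 5).
Expand and collect terms: 3x² - 34x + 91 = 0.
Factor or apply the quadratic formula: x = 7 or x = 4.3333.
Neither value makes a denominator zero (x ≠ 4, x ≠ 5), so both are valid.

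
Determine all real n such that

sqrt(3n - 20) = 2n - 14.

Square both sides: 3n - 20 = (2n - 14)^2.
Expand and rearrange: 4n^2 - 59n + 216 = 0.
Solving gives n = 8 or n = 6.75.
Check each candidate in the original equation:
  n = 8: sqrt(4) = 2, while 2n - 14 = 2 — valid.
  n = 6.75: sqrt(0.25) = 0.5, while 2n - 14 = -0.5 — extraneous.

n = 8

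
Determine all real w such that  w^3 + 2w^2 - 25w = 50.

Rearrange: w^3 + 2w^2 - 25w - 50 = 0.
Possible rational roots are divisors of -50. Testing w = -5 gives 0, so (w + 5) is a factor.
Divide: w^3 + 2w^2 - 25w - 50 = (w + 5)(w^2 - 3w - 10).
Factor the quadratic: w = 5 or w = -2.

w = -5 or w = -2 or w = 5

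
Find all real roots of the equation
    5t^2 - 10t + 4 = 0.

t = 0.5528 or t = 1.4472

Discriminant: (-10)^2 - 4*5*4 = 20.
Quadratic formula: t = (10 +/- sqrt(20)) / 10.
So t = sqrt(5)/5 + 1 ~= 1.4472 or t = 1 - sqrt(5)/5 ~= 0.5528.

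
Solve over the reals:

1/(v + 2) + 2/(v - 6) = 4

Multiply both sides by (v + 2)(v - 6):
(v - 6) + 2(v + 2) = 4(v + 2)(v - 6).
Expand and collect terms: 4v² - 19v - 46 = 0.
By the quadratic formula, v = (19 ± √1097) / 8, so v ≈ 6.5151 or v ≈ -1.7651.
Neither value makes a denominator zero (v ≠ -2, v ≠ 6), so both are valid.

v = -1.7651 or v = 6.5151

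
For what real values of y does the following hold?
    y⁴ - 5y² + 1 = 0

Let u = y². The equation becomes u² - 5u + 1 = 0.
By the quadratic formula, u = √(21)/2 + 5/2 or u = 5/2 - √(21)/2.
y² = √(21)/2 + 5/2 gives y = ±√(√(21)/2 + 5/2) ≈ ±2.1889.
y² = 5/2 - √(21)/2 gives y = ±√(5/2 - √(21)/2) ≈ ±0.4569.

y = -2.1889 or y = -0.4569 or y = 0.4569 or y = 2.1889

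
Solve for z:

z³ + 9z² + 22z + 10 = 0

z = -5 or z = -3.4142 or z = -0.5858

Possible rational roots are divisors of 10. Testing z = -5 gives 0, so (z + 5) is a factor.
Divide: z³ + 9z² + 22z + 10 = (z + 5)(z² + 4z + 2).
Apply the quadratic formula to z² + 4z + 2 = 0: z = (-4 ± √8)/2, i.e. z ≈ -0.5858 or z ≈ -3.4142.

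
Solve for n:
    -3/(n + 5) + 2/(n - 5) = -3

Multiply both sides by (n + 5)(n - 5):
-3(n - 5) + 2(n + 5) = -3(n + 5)(n - 5).
Expand and collect terms: -3n² + n + 50 = 0.
By the quadratic formula, n = (-1 ± √601) / -6, so n ≈ -3.9192 or n ≈ 4.2526.
Neither value makes a denominator zero (n ≠ -5, n ≠ 5), so both are valid.

n = -3.9192 or n = 4.2526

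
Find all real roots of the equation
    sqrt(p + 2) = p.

p = 2

Square both sides: p + 2 = (p)^2.
Expand and rearrange: p^2 - p - 2 = 0.
Solving gives p = 2 or p = -1.
Check each candidate in the original equation:
  p = 2: sqrt(4) = 2, while p = 2 — valid.
  p = -1: sqrt(1) = 1, while p = -1 — extraneous.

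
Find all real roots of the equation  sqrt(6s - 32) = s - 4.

s = 6 or s = 8

Square both sides: 6s - 32 = (s - 4)^2.
Expand and rearrange: s^2 - 14s + 48 = 0.
Solving gives s = 8 or s = 6.
Check each candidate in the original equation:
  s = 8: sqrt(16) = 4, while s - 4 = 4 — valid.
  s = 6: sqrt(4) = 2, while s - 4 = 2 — valid.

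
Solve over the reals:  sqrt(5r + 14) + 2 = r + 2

Isolate the radical: sqrt(5r + 14) = r.
Square both sides: 5r + 14 = (r)^2.
Expand and rearrange: r^2 - 5r - 14 = 0.
Solving gives r = 7 or r = -2.
Check each candidate in the original equation:
  r = 7: sqrt(49) = 7, while r = 7 — valid.
  r = -2: sqrt(4) = 2, while r = -2 — extraneous.

r = 7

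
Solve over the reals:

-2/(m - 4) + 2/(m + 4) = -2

Multiply both sides by (m - 4)(m + 4):
-2(m + 4) + 2(m - 4) = -2(m - 4)(m + 4).
Expand and collect terms: -2m^2 + 48 = 0.
By the quadratic formula, m = (0 +/- sqrt(384)) / -4, so m ~= -4.899 or m ~= 4.899.
Neither value makes a denominator zero (m != 4, m != -4), so both are valid.

m = -4.899 or m = 4.899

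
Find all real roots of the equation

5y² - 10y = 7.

y = -0.5492 or y = 2.5492

Rearrange to standard form: 5y² - 10y - 7 = 0.
Discriminant: (-10)² − 4·5·(-7) = 240.
Quadratic formula: y = (10 ± √240) / 10.
So y = 1 + 2·√(15)/5 ≈ 2.5492 or y = 1 - 2·√(15)/5 ≈ -0.5492.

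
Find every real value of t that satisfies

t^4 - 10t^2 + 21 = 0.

t = -2.6458 or t = -1.7321 or t = 1.7321 or t = 2.6458

Let u = t^2. The equation becomes u^2 - 10u + 21 = 0.
Factor: (u - 7)(u - 3) = 0, so u = 7 or u = 3.
t^2 = 7 gives t = +/-sqrt(7) ~= +/-2.6458.
t^2 = 3 gives t = +/-sqrt(3) ~= +/-1.7321.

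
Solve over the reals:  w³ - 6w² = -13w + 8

Rearrange: w³ - 6w² + 13w - 8 = 0.
Possible rational roots are divisors of -8. Testing w = 1 gives 0, so (w - 1) is a factor.
Divide: w³ - 6w² + 13w - 8 = (w - 1)(w² - 5w + 8).
The quadratic w² - 5w + 8 has discriminant -7 < 0, so no further real roots.

w = 1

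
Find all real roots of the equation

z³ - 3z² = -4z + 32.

z = 4

Rearrange: z³ - 3z² + 4z - 32 = 0.
Possible rational roots are divisors of -32. Testing z = 4 gives 0, so (z - 4) is a factor.
Divide: z³ - 3z² + 4z - 32 = (z - 4)(z² + z + 8).
The quadratic z² + z + 8 has discriminant -31 < 0, so no further real roots.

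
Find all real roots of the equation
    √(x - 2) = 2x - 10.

Square both sides: x - 2 = (2x - 10)².
Expand and rearrange: 4x² - 41x + 102 = 0.
Solving gives x = 6 or x = 4.25.
Check each candidate in the original equation:
  x = 6: √(4) = 2, while 2x - 10 = 2 — valid.
  x = 4.25: √(2.25) = 1.5, while 2x - 10 = -1.5 — extraneous.

x = 6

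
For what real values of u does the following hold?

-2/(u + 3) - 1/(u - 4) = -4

Multiply both sides by (u + 3)(u - 4):
-2(u - 4) - (u + 3) = -4(u + 3)(u - 4).
Expand and collect terms: -4u² + 7u + 43 = 0.
By the quadratic formula, u = (-7 ± √737) / -8, so u ≈ -2.5185 or u ≈ 4.2685.
Neither value makes a denominator zero (u ≠ -3, u ≠ 4), so both are valid.

u = -2.5185 or u = 4.2685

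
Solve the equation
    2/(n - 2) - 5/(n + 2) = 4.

n = -3.1392 or n = 2.3892

Multiply both sides by (n - 2)(n + 2):
2(n + 2) - 5(n - 2) = 4(n - 2)(n + 2).
Expand and collect terms: 4n^2 + 3n - 30 = 0.
By the quadratic formula, n = (-3 +/- sqrt(489)) / 8, so n ~= 2.3892 or n ~= -3.1392.
Neither value makes a denominator zero (n != 2, n != -2), so both are valid.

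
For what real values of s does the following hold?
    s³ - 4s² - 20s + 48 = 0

Possible rational roots are divisors of 48. Testing s = -4 gives 0, so (s + 4) is a factor.
Divide: s³ - 4s² - 20s + 48 = (s + 4)(s² - 8s + 12).
Factor the quadratic: s = 6 or s = 2.

s = -4 or s = 2 or s = 6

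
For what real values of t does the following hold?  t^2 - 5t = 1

Rearrange to standard form: t^2 - 5t - 1 = 0.
Discriminant: (-5)^2 - 4*1*(-1) = 29.
Quadratic formula: t = (5 +/- sqrt(29)) / 2.
So t = 5/2 + sqrt(29)/2 ~= 5.1926 or t = 5/2 - sqrt(29)/2 ~= -0.1926.

t = -0.1926 or t = 5.1926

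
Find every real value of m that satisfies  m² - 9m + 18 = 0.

Factor: (m - 6)(m - 3) = 0.
So m = 6 or m = 3.

m = 3 or m = 6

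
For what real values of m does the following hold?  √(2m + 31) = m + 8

Square both sides: 2m + 31 = (m + 8)².
Expand and rearrange: m² + 14m + 33 = 0.
Solving gives m = -3 or m = -11.
Check each candidate in the original equation:
  m = -3: √(25) = 5, while m + 8 = 5 — valid.
  m = -11: √(9) = 3, while m + 8 = -3 — extraneous.

m = -3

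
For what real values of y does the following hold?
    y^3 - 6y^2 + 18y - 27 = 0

Possible rational roots are divisors of -27. Testing y = 3 gives 0, so (y - 3) is a factor.
Divide: y^3 - 6y^2 + 18y - 27 = (y - 3)(y^2 - 3y + 9).
The quadratic y^2 - 3y + 9 has discriminant -27 < 0, so no further real roots.

y = 3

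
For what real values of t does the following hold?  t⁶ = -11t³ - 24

t = -2 or t = -1.4422

Let u = t³. The equation becomes u² + 11u + 24 = 0.
Factor: (u + 8)(u + 3) = 0, so u = -8 or u = -3.
t³ = -8 gives t = -2.
t³ = -3 gives t = -∛(3) ≈ -1.4422.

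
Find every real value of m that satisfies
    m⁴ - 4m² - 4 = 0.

m = -2.1974 or m = 2.1974

Let u = m². The equation becomes u² - 4u - 4 = 0.
By the quadratic formula, u = 2 + 2·√(2) or u = 2 - 2·√(2).
m² = 2 + 2·√(2) gives m = ±√(2 + 2·√(2)) ≈ ±2.1974.
m² = 2 - 2·√(2) < 0 has no real solution.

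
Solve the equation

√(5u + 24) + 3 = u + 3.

u = 8

Isolate the radical: √(5u + 24) = u.
Square both sides: 5u + 24 = (u)².
Expand and rearrange: u² - 5u - 24 = 0.
Solving gives u = 8 or u = -3.
Check each candidate in the original equation:
  u = 8: √(64) = 8, while u = 8 — valid.
  u = -3: √(9) = 3, while u = -3 — extraneous.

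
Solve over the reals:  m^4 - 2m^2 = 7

m = -1.9566 or m = 1.9566

Let u = m^2. The equation becomes u^2 - 2u - 7 = 0.
By the quadratic formula, u = 1 + 2*sqrt(2) or u = 1 - 2*sqrt(2).
m^2 = 1 + 2*sqrt(2) gives m = +/-sqrt(1 + 2*sqrt(2)) ~= +/-1.9566.
m^2 = 1 - 2*sqrt(2) < 0 has no real solution.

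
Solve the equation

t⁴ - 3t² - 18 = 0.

t = -2.4495 or t = 2.4495

Let u = t². The equation becomes u² - 3u - 18 = 0.
Factor: (u + 3)(u - 6) = 0, so u = -3 or u = 6.
t² = -3 < 0 has no real solution.
t² = 6 gives t = ±√(6) ≈ ±2.4495.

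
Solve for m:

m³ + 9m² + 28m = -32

m = -4

Rearrange: m³ + 9m² + 28m + 32 = 0.
Possible rational roots are divisors of 32. Testing m = -4 gives 0, so (m + 4) is a factor.
Divide: m³ + 9m² + 28m + 32 = (m + 4)(m² + 5m + 8).
The quadratic m² + 5m + 8 has discriminant -7 < 0, so no further real roots.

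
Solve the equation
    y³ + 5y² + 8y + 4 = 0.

y = -2 or y = -1

Possible rational roots are divisors of 4. Testing y = -1 gives 0, so (y + 1) is a factor.
Divide: y³ + 5y² + 8y + 4 = (y + 1)(y² + 4y + 4).
The quadratic has the repeated root y = -2.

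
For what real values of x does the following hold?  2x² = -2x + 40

Bring every term to one side: 2x² + 2x - 40 = 0.
Factor: 2(x - 4)(x + 5) = 0.
So x = 4 or x = -5.

x = -5 or x = 4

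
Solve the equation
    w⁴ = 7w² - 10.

Let u = w². The equation becomes u² - 7u + 10 = 0.
Factor: (u - 2)(u - 5) = 0, so u = 2 or u = 5.
w² = 2 gives w = ±√(2) ≈ ±1.4142.
w² = 5 gives w = ±√(5) ≈ ±2.2361.

w = -2.2361 or w = -1.4142 or w = 1.4142 or w = 2.2361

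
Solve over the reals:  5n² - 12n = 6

Rearrange to standard form: 5n² - 12n - 6 = 0.
Discriminant: (-12)² − 4·5·(-6) = 264.
Quadratic formula: n = (12 ± √264) / 10.
So n = 6/5 + √(66)/5 ≈ 2.8248 or n = 6/5 - √(66)/5 ≈ -0.4248.

n = -0.4248 or n = 2.8248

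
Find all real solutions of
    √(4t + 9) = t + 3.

t = -2 or t = 0

Square both sides: 4t + 9 = (t + 3)².
Expand and rearrange: t² + 2t = 0.
Solving gives t = 0 or t = -2.
Check each candidate in the original equation:
  t = 0: √(9) = 3, while t + 3 = 3 — valid.
  t = -2: √(1) = 1, while t + 3 = 1 — valid.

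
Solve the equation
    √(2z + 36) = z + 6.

z = 0

Square both sides: 2z + 36 = (z + 6)².
Expand and rearrange: z² + 10z = 0.
Solving gives z = 0 or z = -10.
Check each candidate in the original equation:
  z = 0: √(36) = 6, while z + 6 = 6 — valid.
  z = -10: √(16) = 4, while z + 6 = -4 — extraneous.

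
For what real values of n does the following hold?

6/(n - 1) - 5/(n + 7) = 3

Multiply both sides by (n - 1)(n + 7):
6(n + 7) - 5(n - 1) = 3(n - 1)(n + 7).
Expand and collect terms: 3n² + 17n - 68 = 0.
By the quadratic formula, n = (-17 ± √1105) / 6, so n ≈ 2.7069 or n ≈ -8.3736.
Neither value makes a denominator zero (n ≠ 1, n ≠ -7), so both are valid.

n = -8.3736 or n = 2.7069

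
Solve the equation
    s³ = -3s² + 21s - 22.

Rearrange: s³ + 3s² - 21s + 22 = 0.
Possible rational roots are divisors of 22. Testing s = 2 gives 0, so (s - 2) is a factor.
Divide: s³ + 3s² - 21s + 22 = (s - 2)(s² + 5s - 11).
Apply the quadratic formula to s² + 5s - 11 = 0: s = (-5 ± √69)/2, i.e. s ≈ 1.6533 or s ≈ -6.6533.

s = -6.6533 or s = 1.6533 or s = 2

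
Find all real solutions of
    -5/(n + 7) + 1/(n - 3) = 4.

n = -8.2228 or n = 3.2228

Multiply both sides by (n + 7)(n - 3):
-5(n - 3) + (n + 7) = 4(n + 7)(n - 3).
Expand and collect terms: 4n^2 + 20n - 106 = 0.
By the quadratic formula, n = (-20 +/- sqrt(2096)) / 8, so n ~= 3.2228 or n ~= -8.2228.
Neither value makes a denominator zero (n != -7, n != 3), so both are valid.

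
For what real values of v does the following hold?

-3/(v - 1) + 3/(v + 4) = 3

v = -2.618 or v = -0.382

Multiply both sides by (v - 1)(v + 4):
-3(v + 4) + 3(v - 1) = 3(v - 1)(v + 4).
Expand and collect terms: 3v^2 + 9v + 3 = 0.
By the quadratic formula, v = (-9 +/- sqrt(45)) / 6, so v ~= -0.382 or v ~= -2.618.
Neither value makes a denominator zero (v != 1, v != -4), so both are valid.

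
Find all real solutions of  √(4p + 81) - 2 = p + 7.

p = 0

Isolate the radical: √(4p + 81) = p + 9.
Square both sides: 4p + 81 = (p + 9)².
Expand and rearrange: p² + 14p = 0.
Solving gives p = 0 or p = -14.
Check each candidate in the original equation:
  p = 0: √(81) = 9, while p + 9 = 9 — valid.
  p = -14: √(25) = 5, while p + 9 = -5 — extraneous.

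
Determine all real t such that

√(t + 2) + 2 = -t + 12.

t = 7

Isolate the radical: √(t + 2) = -t + 10.
Square both sides: t + 2 = (-t + 10)².
Expand and rearrange: t² - 21t + 98 = 0.
Solving gives t = 14 or t = 7.
Check each candidate in the original equation:
  t = 14: √(16) = 4, while -t + 10 = -4 — extraneous.
  t = 7: √(9) = 3, while -t + 10 = 3 — valid.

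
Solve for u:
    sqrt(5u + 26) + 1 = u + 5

Isolate the radical: sqrt(5u + 26) = u + 4.
Square both sides: 5u + 26 = (u + 4)^2.
Expand and rearrange: u^2 + 3u - 10 = 0.
Solving gives u = 2 or u = -5.
Check each candidate in the original equation:
  u = 2: sqrt(36) = 6, while u + 4 = 6 — valid.
  u = -5: sqrt(1) = 1, while u + 4 = -1 — extraneous.

u = 2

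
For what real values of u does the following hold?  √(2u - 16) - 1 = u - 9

u = 8 or u = 10

Isolate the radical: √(2u - 16) = u - 8.
Square both sides: 2u - 16 = (u - 8)².
Expand and rearrange: u² - 18u + 80 = 0.
Solving gives u = 10 or u = 8.
Check each candidate in the original equation:
  u = 10: √(4) = 2, while u - 8 = 2 — valid.
  u = 8: √(0) = 0, while u - 8 = 0 — valid.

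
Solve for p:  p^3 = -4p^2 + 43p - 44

p = -9.1962 or p = 1.1962 or p = 4

Rearrange: p^3 + 4p^2 - 43p + 44 = 0.
Possible rational roots are divisors of 44. Testing p = 4 gives 0, so (p - 4) is a factor.
Divide: p^3 + 4p^2 - 43p + 44 = (p - 4)(p^2 + 8p - 11).
Apply the quadratic formula to p^2 + 8p - 11 = 0: p = (-8 +/- sqrt(108))/2, i.e. p ~= 1.1962 or p ~= -9.1962.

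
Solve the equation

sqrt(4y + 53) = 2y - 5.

Square both sides: 4y + 53 = (2y - 5)^2.
Expand and rearrange: 4y^2 - 24y - 28 = 0.
Solving gives y = 7 or y = -1.
Check each candidate in the original equation:
  y = 7: sqrt(81) = 9, while 2y - 5 = 9 — valid.
  y = -1: sqrt(49) = 7, while 2y - 5 = -7 — extraneous.

y = 7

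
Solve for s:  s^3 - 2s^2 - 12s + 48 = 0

Possible rational roots are divisors of 48. Testing s = -4 gives 0, so (s + 4) is a factor.
Divide: s^3 - 2s^2 - 12s + 48 = (s + 4)(s^2 - 6s + 12).
The quadratic s^2 - 6s + 12 has discriminant -12 < 0, so no further real roots.

s = -4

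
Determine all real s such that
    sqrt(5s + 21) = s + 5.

Square both sides: 5s + 21 = (s + 5)^2.
Expand and rearrange: s^2 + 5s + 4 = 0.
Solving gives s = -1 or s = -4.
Check each candidate in the original equation:
  s = -1: sqrt(16) = 4, while s + 5 = 4 — valid.
  s = -4: sqrt(1) = 1, while s + 5 = 1 — valid.

s = -4 or s = -1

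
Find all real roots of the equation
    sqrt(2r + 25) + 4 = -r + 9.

r = 0

Isolate the radical: sqrt(2r + 25) = -r + 5.
Square both sides: 2r + 25 = (-r + 5)^2.
Expand and rearrange: r^2 - 12r = 0.
Solving gives r = 12 or r = 0.
Check each candidate in the original equation:
  r = 12: sqrt(49) = 7, while -r + 5 = -7 — extraneous.
  r = 0: sqrt(25) = 5, while -r + 5 = 5 — valid.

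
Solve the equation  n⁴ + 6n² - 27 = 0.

n = -1.7321 or n = 1.7321

Let u = n². The equation becomes u² + 6u - 27 = 0.
Factor: (u - 3)(u + 9) = 0, so u = 3 or u = -9.
n² = 3 gives n = ±√(3) ≈ ±1.7321.
n² = -9 < 0 has no real solution.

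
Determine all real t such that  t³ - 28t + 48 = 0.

t = -6 or t = 2 or t = 4

Possible rational roots are divisors of 48. Testing t = 4 gives 0, so (t - 4) is a factor.
Divide: t³ - 28t + 48 = (t - 4)(t² + 4t - 12).
Factor the quadratic: t = 2 or t = -6.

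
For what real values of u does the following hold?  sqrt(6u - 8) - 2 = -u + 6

u = 4

Isolate the radical: sqrt(6u - 8) = -u + 8.
Square both sides: 6u - 8 = (-u + 8)^2.
Expand and rearrange: u^2 - 22u + 72 = 0.
Solving gives u = 18 or u = 4.
Check each candidate in the original equation:
  u = 18: sqrt(100) = 10, while -u + 8 = -10 — extraneous.
  u = 4: sqrt(16) = 4, while -u + 8 = 4 — valid.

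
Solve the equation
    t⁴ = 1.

t = -1 or t = 1

Let u = t². The equation becomes u² - 1 = 0.
Factor: (u + 1)(u - 1) = 0, so u = -1 or u = 1.
t² = -1 < 0 has no real solution.
t² = 1 gives t = ±1.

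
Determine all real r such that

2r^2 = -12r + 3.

r = -6.2404 or r = 0.2404

Rearrange to standard form: 2r^2 + 12r - 3 = 0.
Discriminant: (12)^2 - 4*2*(-3) = 168.
Quadratic formula: r = (-12 +/- sqrt(168)) / 4.
So r = -3 + sqrt(42)/2 ~= 0.2404 or r = -sqrt(42)/2 - 3 ~= -6.2404.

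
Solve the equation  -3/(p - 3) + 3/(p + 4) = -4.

p = -4.6833 or p = 3.6833

Multiply both sides by (p - 3)(p + 4):
-3(p + 4) + 3(p - 3) = -4(p - 3)(p + 4).
Expand and collect terms: -4p² - 4p + 69 = 0.
By the quadratic formula, p = (4 ± √1120) / -8, so p ≈ -4.6833 or p ≈ 3.6833.
Neither value makes a denominator zero (p ≠ 3, p ≠ -4), so both are valid.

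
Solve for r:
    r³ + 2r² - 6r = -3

r = -3.7913 or r = 0.7913 or r = 1

Rearrange: r³ + 2r² - 6r + 3 = 0.
Possible rational roots are divisors of 3. Testing r = 1 gives 0, so (r - 1) is a factor.
Divide: r³ + 2r² - 6r + 3 = (r - 1)(r² + 3r - 3).
Apply the quadratic formula to r² + 3r - 3 = 0: r = (-3 ± √21)/2, i.e. r ≈ 0.7913 or r ≈ -3.7913.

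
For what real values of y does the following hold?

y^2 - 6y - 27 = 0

y = -3 or y = 9

Factor: (y + 3)(y - 9) = 0.
So y = -3 or y = 9.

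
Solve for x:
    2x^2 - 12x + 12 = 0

Discriminant: (-12)^2 - 4*2*12 = 48.
Quadratic formula: x = (12 +/- sqrt(48)) / 4.
So x = sqrt(3) + 3 ~= 4.7321 or x = 3 - sqrt(3) ~= 1.2679.

x = 1.2679 or x = 4.7321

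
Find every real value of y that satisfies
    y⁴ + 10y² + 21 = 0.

Let u = y². The equation becomes u² + 10u + 21 = 0.
Factor: (u + 7)(u + 3) = 0, so u = -7 or u = -3.
y² = -7 < 0 has no real solution.
y² = -3 < 0 has no real solution.

No real solutions.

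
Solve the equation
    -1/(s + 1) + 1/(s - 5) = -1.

Multiply both sides by (s + 1)(s - 5):
-(s - 5) + (s + 1) = -(s + 1)(s - 5).
Expand and collect terms: -s^2 + 4s - 1 = 0.
By the quadratic formula, s = (-4 +/- sqrt(12)) / -2, so s ~= 0.2679 or s ~= 3.7321.
Neither value makes a denominator zero (s != -1, s != 5), so both are valid.

s = 0.2679 or s = 3.7321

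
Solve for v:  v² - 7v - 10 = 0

Discriminant: (-7)² − 4·1·(-10) = 89.
Quadratic formula: v = (7 ± √89) / 2.
So v = 7/2 + √(89)/2 ≈ 8.217 or v = 7/2 - √(89)/2 ≈ -1.217.

v = -1.217 or v = 8.217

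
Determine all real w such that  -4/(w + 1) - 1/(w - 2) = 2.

Multiply both sides by (w + 1)(w - 2):
-4(w - 2) - (w + 1) = 2(w + 1)(w - 2).
Expand and collect terms: 2w^2 + 3w - 11 = 0.
By the quadratic formula, w = (-3 +/- sqrt(97)) / 4, so w ~= 1.7122 or w ~= -3.2122.
Neither value makes a denominator zero (w != -1, w != 2), so both are valid.

w = -3.2122 or w = 1.7122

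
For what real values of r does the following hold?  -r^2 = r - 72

Bring every term to one side: -r^2 - r + 72 = 0.
Factor: -1(r - 8)(r + 9) = 0.
So r = 8 or r = -9.

r = -9 or r = 8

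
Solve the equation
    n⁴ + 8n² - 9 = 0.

n = -1 or n = 1

Let u = n². The equation becomes u² + 8u - 9 = 0.
Factor: (u - 1)(u + 9) = 0, so u = 1 or u = -9.
n² = 1 gives n = ±1.
n² = -9 < 0 has no real solution.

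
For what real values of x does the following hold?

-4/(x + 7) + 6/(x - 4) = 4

x = -7.888 or x = 5.388

Multiply both sides by (x + 7)(x - 4):
-4(x - 4) + 6(x + 7) = 4(x + 7)(x - 4).
Expand and collect terms: 4x^2 + 10x - 170 = 0.
By the quadratic formula, x = (-10 +/- sqrt(2820)) / 8, so x ~= 5.388 or x ~= -7.888.
Neither value makes a denominator zero (x != -7, x != 4), so both are valid.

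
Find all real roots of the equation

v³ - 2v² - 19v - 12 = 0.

Possible rational roots are divisors of -12. Testing v = -3 gives 0, so (v + 3) is a factor.
Divide: v³ - 2v² - 19v - 12 = (v + 3)(v² - 5v - 4).
Apply the quadratic formula to v² - 5v - 4 = 0: v = (5 ± √41)/2, i.e. v ≈ 5.7016 or v ≈ -0.7016.

v = -3 or v = -0.7016 or v = 5.7016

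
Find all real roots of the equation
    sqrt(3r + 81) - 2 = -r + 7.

Isolate the radical: sqrt(3r + 81) = -r + 9.
Square both sides: 3r + 81 = (-r + 9)^2.
Expand and rearrange: r^2 - 21r = 0.
Solving gives r = 21 or r = 0.
Check each candidate in the original equation:
  r = 21: sqrt(144) = 12, while -r + 9 = -12 — extraneous.
  r = 0: sqrt(81) = 9, while -r + 9 = 9 — valid.

r = 0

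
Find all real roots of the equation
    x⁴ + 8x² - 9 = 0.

x = -1 or x = 1

Let u = x². The equation becomes u² + 8u - 9 = 0.
Factor: (u + 9)(u - 1) = 0, so u = -9 or u = 1.
x² = -9 < 0 has no real solution.
x² = 1 gives x = ±1.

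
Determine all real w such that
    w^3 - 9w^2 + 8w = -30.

w = -1.3589 or w = 3 or w = 7.3589

Rearrange: w^3 - 9w^2 + 8w + 30 = 0.
Possible rational roots are divisors of 30. Testing w = 3 gives 0, so (w - 3) is a factor.
Divide: w^3 - 9w^2 + 8w + 30 = (w - 3)(w^2 - 6w - 10).
Apply the quadratic formula to w^2 - 6w - 10 = 0: w = (6 +/- sqrt(76))/2, i.e. w ~= 7.3589 or w ~= -1.3589.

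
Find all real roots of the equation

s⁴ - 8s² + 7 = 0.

Let u = s². The equation becomes u² - 8u + 7 = 0.
Factor: (u - 7)(u - 1) = 0, so u = 7 or u = 1.
s² = 7 gives s = ±√(7) ≈ ±2.6458.
s² = 1 gives s = ±1.

s = -2.6458 or s = -1 or s = 1 or s = 2.6458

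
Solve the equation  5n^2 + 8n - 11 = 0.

n = -2.4852 or n = 0.8852

Discriminant: (8)^2 - 4*5*(-11) = 284.
Quadratic formula: n = (-8 +/- sqrt(284)) / 10.
So n = -4/5 + sqrt(71)/5 ~= 0.8852 or n = -sqrt(71)/5 - 4/5 ~= -2.4852.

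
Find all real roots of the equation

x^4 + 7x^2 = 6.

Let u = x^2. The equation becomes u^2 + 7u - 6 = 0.
By the quadratic formula, u = -7/2 + sqrt(73)/2 or u = -sqrt(73)/2 - 7/2.
x^2 = -7/2 + sqrt(73)/2 gives x = +/-sqrt(-7/2 + sqrt(73)/2) ~= +/-0.8786.
x^2 = -sqrt(73)/2 - 7/2 < 0 has no real solution.

x = -0.8786 or x = 0.8786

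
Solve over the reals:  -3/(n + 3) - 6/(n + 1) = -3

Multiply both sides by (n + 3)(n + 1):
-3(n + 1) - 6(n + 3) = -3(n + 3)(n + 1).
Expand and collect terms: -3n^2 - 3n + 12 = 0.
By the quadratic formula, n = (3 +/- sqrt(153)) / -6, so n ~= -2.5616 or n ~= 1.5616.
Neither value makes a denominator zero (n != -3, n != -1), so both are valid.

n = -2.5616 or n = 1.5616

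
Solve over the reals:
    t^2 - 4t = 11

Rearrange to standard form: t^2 - 4t - 11 = 0.
Discriminant: (-4)^2 - 4*1*(-11) = 60.
Quadratic formula: t = (4 +/- sqrt(60)) / 2.
So t = 2 + sqrt(15) ~= 5.873 or t = 2 - sqrt(15) ~= -1.873.

t = -1.873 or t = 5.873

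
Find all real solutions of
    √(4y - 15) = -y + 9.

y = 6

Square both sides: 4y - 15 = (-y + 9)².
Expand and rearrange: y² - 22y + 96 = 0.
Solving gives y = 16 or y = 6.
Check each candidate in the original equation:
  y = 16: √(49) = 7, while -y + 9 = -7 — extraneous.
  y = 6: √(9) = 3, while -y + 9 = 3 — valid.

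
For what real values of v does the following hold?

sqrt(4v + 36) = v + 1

v = 7

Square both sides: 4v + 36 = (v + 1)^2.
Expand and rearrange: v^2 - 2v - 35 = 0.
Solving gives v = 7 or v = -5.
Check each candidate in the original equation:
  v = 7: sqrt(64) = 8, while v + 1 = 8 — valid.
  v = -5: sqrt(16) = 4, while v + 1 = -4 — extraneous.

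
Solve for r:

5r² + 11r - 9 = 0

r = -2.8349 or r = 0.6349

Discriminant: (11)² − 4·5·(-9) = 301.
Quadratic formula: r = (-11 ± √301) / 10.
So r = -11/10 + √(301)/10 ≈ 0.6349 or r = -√(301)/10 - 11/10 ≈ -2.8349.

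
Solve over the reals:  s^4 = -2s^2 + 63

Let u = s^2. The equation becomes u^2 + 2u - 63 = 0.
Factor: (u + 9)(u - 7) = 0, so u = -9 or u = 7.
s^2 = -9 < 0 has no real solution.
s^2 = 7 gives s = +/-sqrt(7) ~= +/-2.6458.

s = -2.6458 or s = 2.6458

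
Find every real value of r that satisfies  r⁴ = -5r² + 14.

r = -1.4142 or r = 1.4142

Let u = r². The equation becomes u² + 5u - 14 = 0.
Factor: (u + 7)(u - 2) = 0, so u = -7 or u = 2.
r² = -7 < 0 has no real solution.
r² = 2 gives r = ±√(2) ≈ ±1.4142.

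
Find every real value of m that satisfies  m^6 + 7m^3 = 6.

m = -1.9808 or m = 0.9174

Let u = m^3. The equation becomes u^2 + 7u - 6 = 0.
By the quadratic formula, u = -7/2 + sqrt(73)/2 or u = -sqrt(73)/2 - 7/2.
m^3 = -7/2 + sqrt(73)/2 gives m = (-7/2 + sqrt(73)/2)^(1/3) ~= 0.9174.
m^3 = -sqrt(73)/2 - 7/2 gives m = -(7/2 + sqrt(73)/2)^(1/3) ~= -1.9808.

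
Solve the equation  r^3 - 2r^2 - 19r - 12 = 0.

r = -3 or r = -0.7016 or r = 5.7016

Possible rational roots are divisors of -12. Testing r = -3 gives 0, so (r + 3) is a factor.
Divide: r^3 - 2r^2 - 19r - 12 = (r + 3)(r^2 - 5r - 4).
Apply the quadratic formula to r^2 - 5r - 4 = 0: r = (5 +/- sqrt(41))/2, i.e. r ~= 5.7016 or r ~= -0.7016.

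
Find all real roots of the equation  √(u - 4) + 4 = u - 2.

Isolate the radical: √(u - 4) = u - 6.
Square both sides: u - 4 = (u - 6)².
Expand and rearrange: u² - 13u + 40 = 0.
Solving gives u = 8 or u = 5.
Check each candidate in the original equation:
  u = 8: √(4) = 2, while u - 6 = 2 — valid.
  u = 5: √(1) = 1, while u - 6 = -1 — extraneous.

u = 8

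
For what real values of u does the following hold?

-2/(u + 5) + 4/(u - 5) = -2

u = -3.7016 or u = 2.7016

Multiply both sides by (u + 5)(u - 5):
-2(u - 5) + 4(u + 5) = -2(u + 5)(u - 5).
Expand and collect terms: -2u² - 2u + 20 = 0.
By the quadratic formula, u = (2 ± √164) / -4, so u ≈ -3.7016 or u ≈ 2.7016.
Neither value makes a denominator zero (u ≠ -5, u ≠ 5), so both are valid.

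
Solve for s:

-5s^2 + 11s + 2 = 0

Discriminant: (11)^2 - 4*(-5)*2 = 161.
Quadratic formula: s = (-11 +/- sqrt(161)) / (-10).
So s = 11/10 - sqrt(161)/10 ~= -0.1689 or s = 11/10 + sqrt(161)/10 ~= 2.3689.

s = -0.1689 or s = 2.3689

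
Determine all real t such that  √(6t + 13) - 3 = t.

t = -2 or t = 2

Isolate the radical: √(6t + 13) = t + 3.
Square both sides: 6t + 13 = (t + 3)².
Expand and rearrange: t² - 4 = 0.
Solving gives t = 2 or t = -2.
Check each candidate in the original equation:
  t = 2: √(25) = 5, while t + 3 = 5 — valid.
  t = -2: √(1) = 1, while t + 3 = 1 — valid.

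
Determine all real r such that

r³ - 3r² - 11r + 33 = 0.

r = -3.3166 or r = 3 or r = 3.3166

Possible rational roots are divisors of 33. Testing r = 3 gives 0, so (r - 3) is a factor.
Divide: r³ - 3r² - 11r + 33 = (r - 3)(r² - 11).
Apply the quadratic formula to r² - 11 = 0: r = (0 ± √44)/2, i.e. r ≈ 3.3166 or r ≈ -3.3166.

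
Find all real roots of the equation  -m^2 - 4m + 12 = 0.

Factor: -1(m + 6)(m - 2) = 0.
So m = -6 or m = 2.

m = -6 or m = 2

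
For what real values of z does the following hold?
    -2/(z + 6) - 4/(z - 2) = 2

z = -7.2749 or z = 0.2749

Multiply both sides by (z + 6)(z - 2):
-2(z - 2) - 4(z + 6) = 2(z + 6)(z - 2).
Expand and collect terms: 2z² + 14z - 4 = 0.
By the quadratic formula, z = (-14 ± √228) / 4, so z ≈ 0.2749 or z ≈ -7.2749.
Neither value makes a denominator zero (z ≠ -6, z ≠ 2), so both are valid.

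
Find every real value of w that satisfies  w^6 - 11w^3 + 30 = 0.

Let u = w^3. The equation becomes u^2 - 11u + 30 = 0.
Factor: (u - 6)(u - 5) = 0, so u = 6 or u = 5.
w^3 = 6 gives w = (6)^(1/3) ~= 1.8171.
w^3 = 5 gives w = (5)^(1/3) ~= 1.71.

w = 1.71 or w = 1.8171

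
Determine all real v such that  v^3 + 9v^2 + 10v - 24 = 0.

v = -7.1231 or v = -3 or v = 1.1231

Possible rational roots are divisors of -24. Testing v = -3 gives 0, so (v + 3) is a factor.
Divide: v^3 + 9v^2 + 10v - 24 = (v + 3)(v^2 + 6v - 8).
Apply the quadratic formula to v^2 + 6v - 8 = 0: v = (-6 +/- sqrt(68))/2, i.e. v ~= 1.1231 or v ~= -7.1231.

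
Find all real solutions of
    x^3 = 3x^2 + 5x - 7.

x = -1.8284 or x = 1 or x = 3.8284

Rearrange: x^3 - 3x^2 - 5x + 7 = 0.
Possible rational roots are divisors of 7. Testing x = 1 gives 0, so (x - 1) is a factor.
Divide: x^3 - 3x^2 - 5x + 7 = (x - 1)(x^2 - 2x - 7).
Apply the quadratic formula to x^2 - 2x - 7 = 0: x = (2 +/- sqrt(32))/2, i.e. x ~= 3.8284 or x ~= -1.8284.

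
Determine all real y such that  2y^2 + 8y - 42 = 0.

Factor: 2(y + 7)(y - 3) = 0.
So y = -7 or y = 3.

y = -7 or y = 3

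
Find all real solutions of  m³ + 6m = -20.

Rearrange: m³ + 6m + 20 = 0.
Possible rational roots are divisors of 20. Testing m = -2 gives 0, so (m + 2) is a factor.
Divide: m³ + 6m + 20 = (m + 2)(m² - 2m + 10).
The quadratic m² - 2m + 10 has discriminant -36 < 0, so no further real roots.

m = -2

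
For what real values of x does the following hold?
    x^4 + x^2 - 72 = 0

x = -2.8284 or x = 2.8284

Let u = x^2. The equation becomes u^2 + u - 72 = 0.
Factor: (u + 9)(u - 8) = 0, so u = -9 or u = 8.
x^2 = -9 < 0 has no real solution.
x^2 = 8 gives x = +/-2*sqrt(2) ~= +/-2.8284.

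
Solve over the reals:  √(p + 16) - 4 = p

Isolate the radical: √(p + 16) = p + 4.
Square both sides: p + 16 = (p + 4)².
Expand and rearrange: p² + 7p = 0.
Solving gives p = 0 or p = -7.
Check each candidate in the original equation:
  p = 0: √(16) = 4, while p + 4 = 4 — valid.
  p = -7: √(9) = 3, while p + 4 = -3 — extraneous.

p = 0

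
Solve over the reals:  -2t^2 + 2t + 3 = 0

Discriminant: (2)^2 - 4*(-2)*3 = 28.
Quadratic formula: t = (-2 +/- sqrt(28)) / (-4).
So t = 1/2 - sqrt(7)/2 ~= -0.8229 or t = 1/2 + sqrt(7)/2 ~= 1.8229.

t = -0.8229 or t = 1.8229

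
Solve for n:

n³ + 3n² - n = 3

Rearrange: n³ + 3n² - n - 3 = 0.
Possible rational roots are divisors of -3. Testing n = -3 gives 0, so (n + 3) is a factor.
Divide: n³ + 3n² - n - 3 = (n + 3)(n² - 1).
Factor the quadratic: n = 1 or n = -1.

n = -3 or n = -1 or n = 1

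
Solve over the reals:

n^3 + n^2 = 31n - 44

Rearrange: n^3 + n^2 - 31n + 44 = 0.
Possible rational roots are divisors of 44. Testing n = 4 gives 0, so (n - 4) is a factor.
Divide: n^3 + n^2 - 31n + 44 = (n - 4)(n^2 + 5n - 11).
Apply the quadratic formula to n^2 + 5n - 11 = 0: n = (-5 +/- sqrt(69))/2, i.e. n ~= 1.6533 or n ~= -6.6533.

n = -6.6533 or n = 1.6533 or n = 4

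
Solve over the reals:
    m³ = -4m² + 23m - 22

m = -7.4721 or m = 1.4721 or m = 2

Rearrange: m³ + 4m² - 23m + 22 = 0.
Possible rational roots are divisors of 22. Testing m = 2 gives 0, so (m - 2) is a factor.
Divide: m³ + 4m² - 23m + 22 = (m - 2)(m² + 6m - 11).
Apply the quadratic formula to m² + 6m - 11 = 0: m = (-6 ± √80)/2, i.e. m ≈ 1.4721 or m ≈ -7.4721.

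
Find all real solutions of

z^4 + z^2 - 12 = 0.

z = -1.7321 or z = 1.7321

Let u = z^2. The equation becomes u^2 + u - 12 = 0.
Factor: (u - 3)(u + 4) = 0, so u = 3 or u = -4.
z^2 = 3 gives z = +/-sqrt(3) ~= +/-1.7321.
z^2 = -4 < 0 has no real solution.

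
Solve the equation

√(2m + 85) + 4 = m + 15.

m = -2

Isolate the radical: √(2m + 85) = m + 11.
Square both sides: 2m + 85 = (m + 11)².
Expand and rearrange: m² + 20m + 36 = 0.
Solving gives m = -2 or m = -18.
Check each candidate in the original equation:
  m = -2: √(81) = 9, while m + 11 = 9 — valid.
  m = -18: √(49) = 7, while m + 11 = -7 — extraneous.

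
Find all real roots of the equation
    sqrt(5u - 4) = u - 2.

Square both sides: 5u - 4 = (u - 2)^2.
Expand and rearrange: u^2 - 9u + 8 = 0.
Solving gives u = 8 or u = 1.
Check each candidate in the original equation:
  u = 8: sqrt(36) = 6, while u - 2 = 6 — valid.
  u = 1: sqrt(1) = 1, while u - 2 = -1 — extraneous.

u = 8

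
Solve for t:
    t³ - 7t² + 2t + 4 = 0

t = -0.6056 or t = 1 or t = 6.6056

Possible rational roots are divisors of 4. Testing t = 1 gives 0, so (t - 1) is a factor.
Divide: t³ - 7t² + 2t + 4 = (t - 1)(t² - 6t - 4).
Apply the quadratic formula to t² - 6t - 4 = 0: t = (6 ± √52)/2, i.e. t ≈ 6.6056 or t ≈ -0.6056.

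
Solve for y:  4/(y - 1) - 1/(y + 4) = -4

y = -3.6821 or y = -0.0679

Multiply both sides by (y - 1)(y + 4):
4(y + 4) - (y - 1) = -4(y - 1)(y + 4).
Expand and collect terms: -4y^2 - 15y - 1 = 0.
By the quadratic formula, y = (15 +/- sqrt(209)) / -8, so y ~= -3.6821 or y ~= -0.0679.
Neither value makes a denominator zero (y != 1, y != -4), so both are valid.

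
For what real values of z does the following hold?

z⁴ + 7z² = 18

Let u = z². The equation becomes u² + 7u - 18 = 0.
Factor: (u - 2)(u + 9) = 0, so u = 2 or u = -9.
z² = 2 gives z = ±√(2) ≈ ±1.4142.
z² = -9 < 0 has no real solution.

z = -1.4142 or z = 1.4142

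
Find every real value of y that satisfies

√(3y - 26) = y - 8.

Square both sides: 3y - 26 = (y - 8)².
Expand and rearrange: y² - 19y + 90 = 0.
Solving gives y = 10 or y = 9.
Check each candidate in the original equation:
  y = 10: √(4) = 2, while y - 8 = 2 — valid.
  y = 9: √(1) = 1, while y - 8 = 1 — valid.

y = 9 or y = 10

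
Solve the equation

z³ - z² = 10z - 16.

z = -3.3723 or z = 2 or z = 2.3723

Rearrange: z³ - z² - 10z + 16 = 0.
Possible rational roots are divisors of 16. Testing z = 2 gives 0, so (z - 2) is a factor.
Divide: z³ - z² - 10z + 16 = (z - 2)(z² + z - 8).
Apply the quadratic formula to z² + z - 8 = 0: z = (-1 ± √33)/2, i.e. z ≈ 2.3723 or z ≈ -3.3723.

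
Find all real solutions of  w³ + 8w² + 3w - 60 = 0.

Possible rational roots are divisors of -60. Testing w = -5 gives 0, so (w + 5) is a factor.
Divide: w³ + 8w² + 3w - 60 = (w + 5)(w² + 3w - 12).
Apply the quadratic formula to w² + 3w - 12 = 0: w = (-3 ± √57)/2, i.e. w ≈ 2.2749 or w ≈ -5.2749.

w = -5.2749 or w = -5 or w = 2.2749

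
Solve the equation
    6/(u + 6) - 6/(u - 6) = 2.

Multiply both sides by (u + 6)(u - 6):
6(u - 6) - 6(u + 6) = 2(u + 6)(u - 6).
Expand and collect terms: 2u^2 = 0.
This has the repeated root u = 0.
Neither value makes a denominator zero (u != -6, u != 6), so both are valid.

u = 0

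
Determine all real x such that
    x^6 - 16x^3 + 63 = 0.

x = 1.9129 or x = 2.0801

Let u = x^3. The equation becomes u^2 - 16u + 63 = 0.
Factor: (u - 9)(u - 7) = 0, so u = 9 or u = 7.
x^3 = 9 gives x = (9)^(1/3) ~= 2.0801.
x^3 = 7 gives x = (7)^(1/3) ~= 1.9129.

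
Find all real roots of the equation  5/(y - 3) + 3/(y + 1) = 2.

Multiply both sides by (y - 3)(y + 1):
5(y + 1) + 3(y - 3) = 2(y - 3)(y + 1).
Expand and collect terms: 2y² - 12y - 2 = 0.
By the quadratic formula, y = (12 ± √160) / 4, so y ≈ 6.1623 or y ≈ -0.1623.
Neither value makes a denominator zero (y ≠ 3, y ≠ -1), so both are valid.

y = -0.1623 or y = 6.1623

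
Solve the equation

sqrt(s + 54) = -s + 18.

Square both sides: s + 54 = (-s + 18)^2.
Expand and rearrange: s^2 - 37s + 270 = 0.
Solving gives s = 27 or s = 10.
Check each candidate in the original equation:
  s = 27: sqrt(81) = 9, while -s + 18 = -9 — extraneous.
  s = 10: sqrt(64) = 8, while -s + 18 = 8 — valid.

s = 10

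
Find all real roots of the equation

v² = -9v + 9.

v = -9.9083 or v = 0.9083

Rearrange to standard form: v² + 9v - 9 = 0.
Discriminant: (9)² − 4·1·(-9) = 117.
Quadratic formula: v = (-9 ± √117) / 2.
So v = -9/2 + 3·√(13)/2 ≈ 0.9083 or v = -3·√(13)/2 - 9/2 ≈ -9.9083.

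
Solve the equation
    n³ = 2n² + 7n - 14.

n = -2.6458 or n = 2 or n = 2.6458

Rearrange: n³ - 2n² - 7n + 14 = 0.
Possible rational roots are divisors of 14. Testing n = 2 gives 0, so (n - 2) is a factor.
Divide: n³ - 2n² - 7n + 14 = (n - 2)(n² - 7).
Apply the quadratic formula to n² - 7 = 0: n = (0 ± √28)/2, i.e. n ≈ 2.6458 or n ≈ -2.6458.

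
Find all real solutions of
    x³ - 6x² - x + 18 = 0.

Possible rational roots are divisors of 18. Testing x = 2 gives 0, so (x - 2) is a factor.
Divide: x³ - 6x² - x + 18 = (x - 2)(x² - 4x - 9).
Apply the quadratic formula to x² - 4x - 9 = 0: x = (4 ± √52)/2, i.e. x ≈ 5.6056 or x ≈ -1.6056.

x = -1.6056 or x = 2 or x = 5.6056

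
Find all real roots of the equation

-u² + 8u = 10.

u = 1.5505 or u = 6.4495

Rearrange to standard form: -u² + 8u - 10 = 0.
Discriminant: (8)² − 4·(-1)·(-10) = 24.
Quadratic formula: u = (-8 ± √24) / (-2).
So u = 4 - √(6) ≈ 1.5505 or u = √(6) + 4 ≈ 6.4495.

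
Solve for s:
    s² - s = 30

s = -5 or s = 6

Bring every term to one side: s² - s - 30 = 0.
Factor: (s + 5)(s - 6) = 0.
So s = -5 or s = 6.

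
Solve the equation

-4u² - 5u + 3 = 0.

u = -1.693 or u = 0.443

Discriminant: (-5)² − 4·(-4)·3 = 73.
Quadratic formula: u = (5 ± √73) / (-8).
So u = -√(73)/8 - 5/8 ≈ -1.693 or u = -5/8 + √(73)/8 ≈ 0.443.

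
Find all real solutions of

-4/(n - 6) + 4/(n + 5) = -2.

n = -6.7284 or n = 7.7284

Multiply both sides by (n - 6)(n + 5):
-4(n + 5) + 4(n - 6) = -2(n - 6)(n + 5).
Expand and collect terms: -2n^2 + 2n + 104 = 0.
By the quadratic formula, n = (-2 +/- sqrt(836)) / -4, so n ~= -6.7284 or n ~= 7.7284.
Neither value makes a denominator zero (n != 6, n != -5), so both are valid.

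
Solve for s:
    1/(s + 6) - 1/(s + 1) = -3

Multiply both sides by (s + 6)(s + 1):
(s + 1) - (s + 6) = -3(s + 6)(s + 1).
Expand and collect terms: -3s^2 - 21s - 13 = 0.
By the quadratic formula, s = (21 +/- sqrt(285)) / -6, so s ~= -6.3137 or s ~= -0.6863.
Neither value makes a denominator zero (s != -6, s != -1), so both are valid.

s = -6.3137 or s = -0.6863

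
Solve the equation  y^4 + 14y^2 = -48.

Let u = y^2. The equation becomes u^2 + 14u + 48 = 0.
Factor: (u + 6)(u + 8) = 0, so u = -6 or u = -8.
y^2 = -6 < 0 has no real solution.
y^2 = -8 < 0 has no real solution.

No real solutions.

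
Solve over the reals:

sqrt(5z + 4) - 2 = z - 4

z = 9

Isolate the radical: sqrt(5z + 4) = z - 2.
Square both sides: 5z + 4 = (z - 2)^2.
Expand and rearrange: z^2 - 9z = 0.
Solving gives z = 9 or z = 0.
Check each candidate in the original equation:
  z = 9: sqrt(49) = 7, while z - 2 = 7 — valid.
  z = 0: sqrt(4) = 2, while z - 2 = -2 — extraneous.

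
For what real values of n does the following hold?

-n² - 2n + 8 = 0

n = -4 or n = 2

Factor: -1(n + 4)(n - 2) = 0.
So n = -4 or n = 2.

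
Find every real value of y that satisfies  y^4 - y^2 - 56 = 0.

y = -2.8284 or y = 2.8284

Let u = y^2. The equation becomes u^2 - u - 56 = 0.
Factor: (u - 8)(u + 7) = 0, so u = 8 or u = -7.
y^2 = 8 gives y = +/-2*sqrt(2) ~= +/-2.8284.
y^2 = -7 < 0 has no real solution.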